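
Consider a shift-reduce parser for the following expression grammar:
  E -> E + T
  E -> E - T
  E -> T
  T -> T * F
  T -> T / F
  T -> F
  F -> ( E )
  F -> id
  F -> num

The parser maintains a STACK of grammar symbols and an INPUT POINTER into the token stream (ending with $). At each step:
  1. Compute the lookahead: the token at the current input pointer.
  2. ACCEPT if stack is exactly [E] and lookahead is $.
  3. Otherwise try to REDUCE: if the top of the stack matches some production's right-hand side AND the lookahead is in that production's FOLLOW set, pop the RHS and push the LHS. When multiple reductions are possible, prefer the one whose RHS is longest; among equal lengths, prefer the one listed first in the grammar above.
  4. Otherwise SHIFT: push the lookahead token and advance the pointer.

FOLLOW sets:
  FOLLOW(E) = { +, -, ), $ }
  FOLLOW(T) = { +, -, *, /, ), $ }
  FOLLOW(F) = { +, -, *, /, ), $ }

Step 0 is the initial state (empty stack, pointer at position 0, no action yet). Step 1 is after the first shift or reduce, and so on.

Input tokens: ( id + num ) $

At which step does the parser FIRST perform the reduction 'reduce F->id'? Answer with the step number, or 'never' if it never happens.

Step 1: shift (. Stack=[(] ptr=1 lookahead=id remaining=[id + num ) $]
Step 2: shift id. Stack=[( id] ptr=2 lookahead=+ remaining=[+ num ) $]
Step 3: reduce F->id. Stack=[( F] ptr=2 lookahead=+ remaining=[+ num ) $]

Answer: 3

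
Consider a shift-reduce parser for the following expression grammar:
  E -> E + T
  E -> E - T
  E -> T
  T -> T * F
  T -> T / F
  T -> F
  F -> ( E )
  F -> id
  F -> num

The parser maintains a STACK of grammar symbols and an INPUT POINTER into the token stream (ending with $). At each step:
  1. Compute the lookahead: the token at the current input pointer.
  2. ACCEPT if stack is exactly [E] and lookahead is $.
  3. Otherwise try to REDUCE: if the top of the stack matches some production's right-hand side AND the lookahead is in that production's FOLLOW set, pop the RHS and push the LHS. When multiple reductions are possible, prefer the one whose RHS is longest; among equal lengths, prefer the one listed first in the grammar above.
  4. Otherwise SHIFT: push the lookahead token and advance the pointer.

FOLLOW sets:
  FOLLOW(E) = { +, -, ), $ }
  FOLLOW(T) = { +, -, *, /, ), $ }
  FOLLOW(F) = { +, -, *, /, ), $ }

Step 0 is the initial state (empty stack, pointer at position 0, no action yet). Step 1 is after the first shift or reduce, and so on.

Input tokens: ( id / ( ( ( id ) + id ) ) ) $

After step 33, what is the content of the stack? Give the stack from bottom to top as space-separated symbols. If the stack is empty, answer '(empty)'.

Step 1: shift (. Stack=[(] ptr=1 lookahead=id remaining=[id / ( ( ( id ) + id ) ) ) $]
Step 2: shift id. Stack=[( id] ptr=2 lookahead=/ remaining=[/ ( ( ( id ) + id ) ) ) $]
Step 3: reduce F->id. Stack=[( F] ptr=2 lookahead=/ remaining=[/ ( ( ( id ) + id ) ) ) $]
Step 4: reduce T->F. Stack=[( T] ptr=2 lookahead=/ remaining=[/ ( ( ( id ) + id ) ) ) $]
Step 5: shift /. Stack=[( T /] ptr=3 lookahead=( remaining=[( ( ( id ) + id ) ) ) $]
Step 6: shift (. Stack=[( T / (] ptr=4 lookahead=( remaining=[( ( id ) + id ) ) ) $]
Step 7: shift (. Stack=[( T / ( (] ptr=5 lookahead=( remaining=[( id ) + id ) ) ) $]
Step 8: shift (. Stack=[( T / ( ( (] ptr=6 lookahead=id remaining=[id ) + id ) ) ) $]
Step 9: shift id. Stack=[( T / ( ( ( id] ptr=7 lookahead=) remaining=[) + id ) ) ) $]
Step 10: reduce F->id. Stack=[( T / ( ( ( F] ptr=7 lookahead=) remaining=[) + id ) ) ) $]
Step 11: reduce T->F. Stack=[( T / ( ( ( T] ptr=7 lookahead=) remaining=[) + id ) ) ) $]
Step 12: reduce E->T. Stack=[( T / ( ( ( E] ptr=7 lookahead=) remaining=[) + id ) ) ) $]
Step 13: shift ). Stack=[( T / ( ( ( E )] ptr=8 lookahead=+ remaining=[+ id ) ) ) $]
Step 14: reduce F->( E ). Stack=[( T / ( ( F] ptr=8 lookahead=+ remaining=[+ id ) ) ) $]
Step 15: reduce T->F. Stack=[( T / ( ( T] ptr=8 lookahead=+ remaining=[+ id ) ) ) $]
Step 16: reduce E->T. Stack=[( T / ( ( E] ptr=8 lookahead=+ remaining=[+ id ) ) ) $]
Step 17: shift +. Stack=[( T / ( ( E +] ptr=9 lookahead=id remaining=[id ) ) ) $]
Step 18: shift id. Stack=[( T / ( ( E + id] ptr=10 lookahead=) remaining=[) ) ) $]
Step 19: reduce F->id. Stack=[( T / ( ( E + F] ptr=10 lookahead=) remaining=[) ) ) $]
Step 20: reduce T->F. Stack=[( T / ( ( E + T] ptr=10 lookahead=) remaining=[) ) ) $]
Step 21: reduce E->E + T. Stack=[( T / ( ( E] ptr=10 lookahead=) remaining=[) ) ) $]
Step 22: shift ). Stack=[( T / ( ( E )] ptr=11 lookahead=) remaining=[) ) $]
Step 23: reduce F->( E ). Stack=[( T / ( F] ptr=11 lookahead=) remaining=[) ) $]
Step 24: reduce T->F. Stack=[( T / ( T] ptr=11 lookahead=) remaining=[) ) $]
Step 25: reduce E->T. Stack=[( T / ( E] ptr=11 lookahead=) remaining=[) ) $]
Step 26: shift ). Stack=[( T / ( E )] ptr=12 lookahead=) remaining=[) $]
Step 27: reduce F->( E ). Stack=[( T / F] ptr=12 lookahead=) remaining=[) $]
Step 28: reduce T->T / F. Stack=[( T] ptr=12 lookahead=) remaining=[) $]
Step 29: reduce E->T. Stack=[( E] ptr=12 lookahead=) remaining=[) $]
Step 30: shift ). Stack=[( E )] ptr=13 lookahead=$ remaining=[$]
Step 31: reduce F->( E ). Stack=[F] ptr=13 lookahead=$ remaining=[$]
Step 32: reduce T->F. Stack=[T] ptr=13 lookahead=$ remaining=[$]
Step 33: reduce E->T. Stack=[E] ptr=13 lookahead=$ remaining=[$]

Answer: E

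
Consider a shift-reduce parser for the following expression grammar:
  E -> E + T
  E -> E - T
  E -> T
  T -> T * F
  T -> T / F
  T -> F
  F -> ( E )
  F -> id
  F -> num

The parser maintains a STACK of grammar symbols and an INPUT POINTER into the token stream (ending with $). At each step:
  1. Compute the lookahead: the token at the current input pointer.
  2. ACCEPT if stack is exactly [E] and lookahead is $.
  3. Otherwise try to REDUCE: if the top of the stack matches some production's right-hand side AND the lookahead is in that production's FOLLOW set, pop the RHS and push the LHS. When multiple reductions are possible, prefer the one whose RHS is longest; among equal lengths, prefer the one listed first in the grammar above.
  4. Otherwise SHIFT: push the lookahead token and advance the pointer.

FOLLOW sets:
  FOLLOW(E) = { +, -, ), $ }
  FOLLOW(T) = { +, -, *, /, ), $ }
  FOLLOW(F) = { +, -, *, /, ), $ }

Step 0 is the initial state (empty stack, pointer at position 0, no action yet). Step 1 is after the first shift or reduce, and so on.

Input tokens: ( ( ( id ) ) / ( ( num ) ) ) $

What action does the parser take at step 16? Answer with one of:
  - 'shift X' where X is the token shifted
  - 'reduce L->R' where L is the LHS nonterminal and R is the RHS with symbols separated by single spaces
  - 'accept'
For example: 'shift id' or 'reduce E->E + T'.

Answer: shift (

Derivation:
Step 1: shift (. Stack=[(] ptr=1 lookahead=( remaining=[( ( id ) ) / ( ( num ) ) ) $]
Step 2: shift (. Stack=[( (] ptr=2 lookahead=( remaining=[( id ) ) / ( ( num ) ) ) $]
Step 3: shift (. Stack=[( ( (] ptr=3 lookahead=id remaining=[id ) ) / ( ( num ) ) ) $]
Step 4: shift id. Stack=[( ( ( id] ptr=4 lookahead=) remaining=[) ) / ( ( num ) ) ) $]
Step 5: reduce F->id. Stack=[( ( ( F] ptr=4 lookahead=) remaining=[) ) / ( ( num ) ) ) $]
Step 6: reduce T->F. Stack=[( ( ( T] ptr=4 lookahead=) remaining=[) ) / ( ( num ) ) ) $]
Step 7: reduce E->T. Stack=[( ( ( E] ptr=4 lookahead=) remaining=[) ) / ( ( num ) ) ) $]
Step 8: shift ). Stack=[( ( ( E )] ptr=5 lookahead=) remaining=[) / ( ( num ) ) ) $]
Step 9: reduce F->( E ). Stack=[( ( F] ptr=5 lookahead=) remaining=[) / ( ( num ) ) ) $]
Step 10: reduce T->F. Stack=[( ( T] ptr=5 lookahead=) remaining=[) / ( ( num ) ) ) $]
Step 11: reduce E->T. Stack=[( ( E] ptr=5 lookahead=) remaining=[) / ( ( num ) ) ) $]
Step 12: shift ). Stack=[( ( E )] ptr=6 lookahead=/ remaining=[/ ( ( num ) ) ) $]
Step 13: reduce F->( E ). Stack=[( F] ptr=6 lookahead=/ remaining=[/ ( ( num ) ) ) $]
Step 14: reduce T->F. Stack=[( T] ptr=6 lookahead=/ remaining=[/ ( ( num ) ) ) $]
Step 15: shift /. Stack=[( T /] ptr=7 lookahead=( remaining=[( ( num ) ) ) $]
Step 16: shift (. Stack=[( T / (] ptr=8 lookahead=( remaining=[( num ) ) ) $]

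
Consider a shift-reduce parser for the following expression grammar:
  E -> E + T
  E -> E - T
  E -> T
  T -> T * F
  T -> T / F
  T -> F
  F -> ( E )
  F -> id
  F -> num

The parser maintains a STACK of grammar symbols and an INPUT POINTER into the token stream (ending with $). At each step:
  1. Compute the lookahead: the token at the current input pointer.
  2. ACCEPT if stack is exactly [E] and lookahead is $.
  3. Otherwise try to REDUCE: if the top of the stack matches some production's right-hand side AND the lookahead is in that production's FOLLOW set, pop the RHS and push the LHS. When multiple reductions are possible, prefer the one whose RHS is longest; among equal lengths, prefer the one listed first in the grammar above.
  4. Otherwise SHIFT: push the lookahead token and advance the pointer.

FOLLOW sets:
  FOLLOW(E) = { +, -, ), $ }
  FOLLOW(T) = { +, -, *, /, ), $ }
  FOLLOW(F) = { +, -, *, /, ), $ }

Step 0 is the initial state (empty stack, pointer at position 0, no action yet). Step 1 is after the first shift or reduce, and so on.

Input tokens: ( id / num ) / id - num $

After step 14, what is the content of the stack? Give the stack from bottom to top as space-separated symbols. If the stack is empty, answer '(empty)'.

Answer: T / id

Derivation:
Step 1: shift (. Stack=[(] ptr=1 lookahead=id remaining=[id / num ) / id - num $]
Step 2: shift id. Stack=[( id] ptr=2 lookahead=/ remaining=[/ num ) / id - num $]
Step 3: reduce F->id. Stack=[( F] ptr=2 lookahead=/ remaining=[/ num ) / id - num $]
Step 4: reduce T->F. Stack=[( T] ptr=2 lookahead=/ remaining=[/ num ) / id - num $]
Step 5: shift /. Stack=[( T /] ptr=3 lookahead=num remaining=[num ) / id - num $]
Step 6: shift num. Stack=[( T / num] ptr=4 lookahead=) remaining=[) / id - num $]
Step 7: reduce F->num. Stack=[( T / F] ptr=4 lookahead=) remaining=[) / id - num $]
Step 8: reduce T->T / F. Stack=[( T] ptr=4 lookahead=) remaining=[) / id - num $]
Step 9: reduce E->T. Stack=[( E] ptr=4 lookahead=) remaining=[) / id - num $]
Step 10: shift ). Stack=[( E )] ptr=5 lookahead=/ remaining=[/ id - num $]
Step 11: reduce F->( E ). Stack=[F] ptr=5 lookahead=/ remaining=[/ id - num $]
Step 12: reduce T->F. Stack=[T] ptr=5 lookahead=/ remaining=[/ id - num $]
Step 13: shift /. Stack=[T /] ptr=6 lookahead=id remaining=[id - num $]
Step 14: shift id. Stack=[T / id] ptr=7 lookahead=- remaining=[- num $]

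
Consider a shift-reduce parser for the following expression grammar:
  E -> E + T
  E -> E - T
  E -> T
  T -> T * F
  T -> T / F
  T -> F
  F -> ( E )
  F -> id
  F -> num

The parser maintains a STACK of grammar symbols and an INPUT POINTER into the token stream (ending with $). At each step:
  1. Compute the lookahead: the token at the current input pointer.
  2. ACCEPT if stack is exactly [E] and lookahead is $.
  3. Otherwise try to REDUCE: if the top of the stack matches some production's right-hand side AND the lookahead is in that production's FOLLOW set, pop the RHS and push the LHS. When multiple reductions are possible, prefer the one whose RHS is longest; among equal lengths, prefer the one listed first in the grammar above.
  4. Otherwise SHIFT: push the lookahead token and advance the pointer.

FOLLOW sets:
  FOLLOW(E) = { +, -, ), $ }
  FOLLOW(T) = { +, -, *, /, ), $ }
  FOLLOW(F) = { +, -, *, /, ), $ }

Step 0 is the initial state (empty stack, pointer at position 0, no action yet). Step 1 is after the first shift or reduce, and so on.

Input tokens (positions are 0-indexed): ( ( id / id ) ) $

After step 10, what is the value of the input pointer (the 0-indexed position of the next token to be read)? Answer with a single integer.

Step 1: shift (. Stack=[(] ptr=1 lookahead=( remaining=[( id / id ) ) $]
Step 2: shift (. Stack=[( (] ptr=2 lookahead=id remaining=[id / id ) ) $]
Step 3: shift id. Stack=[( ( id] ptr=3 lookahead=/ remaining=[/ id ) ) $]
Step 4: reduce F->id. Stack=[( ( F] ptr=3 lookahead=/ remaining=[/ id ) ) $]
Step 5: reduce T->F. Stack=[( ( T] ptr=3 lookahead=/ remaining=[/ id ) ) $]
Step 6: shift /. Stack=[( ( T /] ptr=4 lookahead=id remaining=[id ) ) $]
Step 7: shift id. Stack=[( ( T / id] ptr=5 lookahead=) remaining=[) ) $]
Step 8: reduce F->id. Stack=[( ( T / F] ptr=5 lookahead=) remaining=[) ) $]
Step 9: reduce T->T / F. Stack=[( ( T] ptr=5 lookahead=) remaining=[) ) $]
Step 10: reduce E->T. Stack=[( ( E] ptr=5 lookahead=) remaining=[) ) $]

Answer: 5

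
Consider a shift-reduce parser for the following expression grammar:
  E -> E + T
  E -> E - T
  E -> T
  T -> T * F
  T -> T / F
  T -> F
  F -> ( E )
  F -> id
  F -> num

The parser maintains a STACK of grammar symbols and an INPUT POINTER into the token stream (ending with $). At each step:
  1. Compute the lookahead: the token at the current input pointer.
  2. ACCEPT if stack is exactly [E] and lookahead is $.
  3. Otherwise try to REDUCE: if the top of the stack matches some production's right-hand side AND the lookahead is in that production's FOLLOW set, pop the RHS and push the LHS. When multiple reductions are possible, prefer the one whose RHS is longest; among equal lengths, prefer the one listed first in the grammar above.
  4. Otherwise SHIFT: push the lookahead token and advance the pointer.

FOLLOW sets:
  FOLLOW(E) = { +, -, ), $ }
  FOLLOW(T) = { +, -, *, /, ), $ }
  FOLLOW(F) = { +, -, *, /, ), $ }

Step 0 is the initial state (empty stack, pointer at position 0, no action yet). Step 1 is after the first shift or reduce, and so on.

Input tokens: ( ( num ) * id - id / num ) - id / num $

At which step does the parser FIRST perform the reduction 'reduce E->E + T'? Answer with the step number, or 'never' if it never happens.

Answer: never

Derivation:
Step 1: shift (. Stack=[(] ptr=1 lookahead=( remaining=[( num ) * id - id / num ) - id / num $]
Step 2: shift (. Stack=[( (] ptr=2 lookahead=num remaining=[num ) * id - id / num ) - id / num $]
Step 3: shift num. Stack=[( ( num] ptr=3 lookahead=) remaining=[) * id - id / num ) - id / num $]
Step 4: reduce F->num. Stack=[( ( F] ptr=3 lookahead=) remaining=[) * id - id / num ) - id / num $]
Step 5: reduce T->F. Stack=[( ( T] ptr=3 lookahead=) remaining=[) * id - id / num ) - id / num $]
Step 6: reduce E->T. Stack=[( ( E] ptr=3 lookahead=) remaining=[) * id - id / num ) - id / num $]
Step 7: shift ). Stack=[( ( E )] ptr=4 lookahead=* remaining=[* id - id / num ) - id / num $]
Step 8: reduce F->( E ). Stack=[( F] ptr=4 lookahead=* remaining=[* id - id / num ) - id / num $]
Step 9: reduce T->F. Stack=[( T] ptr=4 lookahead=* remaining=[* id - id / num ) - id / num $]
Step 10: shift *. Stack=[( T *] ptr=5 lookahead=id remaining=[id - id / num ) - id / num $]
Step 11: shift id. Stack=[( T * id] ptr=6 lookahead=- remaining=[- id / num ) - id / num $]
Step 12: reduce F->id. Stack=[( T * F] ptr=6 lookahead=- remaining=[- id / num ) - id / num $]
Step 13: reduce T->T * F. Stack=[( T] ptr=6 lookahead=- remaining=[- id / num ) - id / num $]
Step 14: reduce E->T. Stack=[( E] ptr=6 lookahead=- remaining=[- id / num ) - id / num $]
Step 15: shift -. Stack=[( E -] ptr=7 lookahead=id remaining=[id / num ) - id / num $]
Step 16: shift id. Stack=[( E - id] ptr=8 lookahead=/ remaining=[/ num ) - id / num $]
Step 17: reduce F->id. Stack=[( E - F] ptr=8 lookahead=/ remaining=[/ num ) - id / num $]
Step 18: reduce T->F. Stack=[( E - T] ptr=8 lookahead=/ remaining=[/ num ) - id / num $]
Step 19: shift /. Stack=[( E - T /] ptr=9 lookahead=num remaining=[num ) - id / num $]
Step 20: shift num. Stack=[( E - T / num] ptr=10 lookahead=) remaining=[) - id / num $]
Step 21: reduce F->num. Stack=[( E - T / F] ptr=10 lookahead=) remaining=[) - id / num $]
Step 22: reduce T->T / F. Stack=[( E - T] ptr=10 lookahead=) remaining=[) - id / num $]
Step 23: reduce E->E - T. Stack=[( E] ptr=10 lookahead=) remaining=[) - id / num $]
Step 24: shift ). Stack=[( E )] ptr=11 lookahead=- remaining=[- id / num $]
Step 25: reduce F->( E ). Stack=[F] ptr=11 lookahead=- remaining=[- id / num $]
Step 26: reduce T->F. Stack=[T] ptr=11 lookahead=- remaining=[- id / num $]
Step 27: reduce E->T. Stack=[E] ptr=11 lookahead=- remaining=[- id / num $]
Step 28: shift -. Stack=[E -] ptr=12 lookahead=id remaining=[id / num $]
Step 29: shift id. Stack=[E - id] ptr=13 lookahead=/ remaining=[/ num $]
Step 30: reduce F->id. Stack=[E - F] ptr=13 lookahead=/ remaining=[/ num $]
Step 31: reduce T->F. Stack=[E - T] ptr=13 lookahead=/ remaining=[/ num $]
Step 32: shift /. Stack=[E - T /] ptr=14 lookahead=num remaining=[num $]
Step 33: shift num. Stack=[E - T / num] ptr=15 lookahead=$ remaining=[$]
Step 34: reduce F->num. Stack=[E - T / F] ptr=15 lookahead=$ remaining=[$]
Step 35: reduce T->T / F. Stack=[E - T] ptr=15 lookahead=$ remaining=[$]
Step 36: reduce E->E - T. Stack=[E] ptr=15 lookahead=$ remaining=[$]
Step 37: accept. Stack=[E] ptr=15 lookahead=$ remaining=[$]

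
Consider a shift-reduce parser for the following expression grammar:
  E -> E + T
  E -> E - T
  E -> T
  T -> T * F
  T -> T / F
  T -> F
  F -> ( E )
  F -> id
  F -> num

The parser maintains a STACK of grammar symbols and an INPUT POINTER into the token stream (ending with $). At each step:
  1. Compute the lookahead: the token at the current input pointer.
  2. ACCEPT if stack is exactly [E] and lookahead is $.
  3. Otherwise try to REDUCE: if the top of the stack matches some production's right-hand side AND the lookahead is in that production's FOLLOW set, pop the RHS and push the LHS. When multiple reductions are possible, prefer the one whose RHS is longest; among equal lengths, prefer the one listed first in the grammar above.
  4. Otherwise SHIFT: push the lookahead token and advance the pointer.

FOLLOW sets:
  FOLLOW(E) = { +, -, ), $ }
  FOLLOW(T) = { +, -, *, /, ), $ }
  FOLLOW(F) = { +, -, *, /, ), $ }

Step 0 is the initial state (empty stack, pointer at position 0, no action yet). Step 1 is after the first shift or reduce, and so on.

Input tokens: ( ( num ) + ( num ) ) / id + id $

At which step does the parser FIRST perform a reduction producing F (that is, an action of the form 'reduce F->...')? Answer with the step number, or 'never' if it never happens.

Step 1: shift (. Stack=[(] ptr=1 lookahead=( remaining=[( num ) + ( num ) ) / id + id $]
Step 2: shift (. Stack=[( (] ptr=2 lookahead=num remaining=[num ) + ( num ) ) / id + id $]
Step 3: shift num. Stack=[( ( num] ptr=3 lookahead=) remaining=[) + ( num ) ) / id + id $]
Step 4: reduce F->num. Stack=[( ( F] ptr=3 lookahead=) remaining=[) + ( num ) ) / id + id $]

Answer: 4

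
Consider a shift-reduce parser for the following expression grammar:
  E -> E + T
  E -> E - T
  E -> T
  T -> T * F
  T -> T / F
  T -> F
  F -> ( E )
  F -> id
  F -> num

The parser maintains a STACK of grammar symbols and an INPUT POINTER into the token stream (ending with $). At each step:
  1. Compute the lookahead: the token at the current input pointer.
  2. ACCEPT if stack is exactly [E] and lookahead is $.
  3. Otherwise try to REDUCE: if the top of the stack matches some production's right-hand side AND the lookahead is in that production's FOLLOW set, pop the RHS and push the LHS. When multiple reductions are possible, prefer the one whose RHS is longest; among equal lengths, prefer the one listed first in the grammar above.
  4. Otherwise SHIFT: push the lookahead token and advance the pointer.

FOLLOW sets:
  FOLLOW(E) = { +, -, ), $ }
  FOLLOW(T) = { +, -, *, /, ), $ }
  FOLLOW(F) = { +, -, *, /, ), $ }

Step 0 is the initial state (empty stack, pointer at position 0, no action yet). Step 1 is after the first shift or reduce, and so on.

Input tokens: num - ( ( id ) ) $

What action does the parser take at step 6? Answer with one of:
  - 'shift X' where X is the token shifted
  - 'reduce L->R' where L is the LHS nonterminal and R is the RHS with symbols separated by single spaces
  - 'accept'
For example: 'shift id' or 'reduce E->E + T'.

Step 1: shift num. Stack=[num] ptr=1 lookahead=- remaining=[- ( ( id ) ) $]
Step 2: reduce F->num. Stack=[F] ptr=1 lookahead=- remaining=[- ( ( id ) ) $]
Step 3: reduce T->F. Stack=[T] ptr=1 lookahead=- remaining=[- ( ( id ) ) $]
Step 4: reduce E->T. Stack=[E] ptr=1 lookahead=- remaining=[- ( ( id ) ) $]
Step 5: shift -. Stack=[E -] ptr=2 lookahead=( remaining=[( ( id ) ) $]
Step 6: shift (. Stack=[E - (] ptr=3 lookahead=( remaining=[( id ) ) $]

Answer: shift (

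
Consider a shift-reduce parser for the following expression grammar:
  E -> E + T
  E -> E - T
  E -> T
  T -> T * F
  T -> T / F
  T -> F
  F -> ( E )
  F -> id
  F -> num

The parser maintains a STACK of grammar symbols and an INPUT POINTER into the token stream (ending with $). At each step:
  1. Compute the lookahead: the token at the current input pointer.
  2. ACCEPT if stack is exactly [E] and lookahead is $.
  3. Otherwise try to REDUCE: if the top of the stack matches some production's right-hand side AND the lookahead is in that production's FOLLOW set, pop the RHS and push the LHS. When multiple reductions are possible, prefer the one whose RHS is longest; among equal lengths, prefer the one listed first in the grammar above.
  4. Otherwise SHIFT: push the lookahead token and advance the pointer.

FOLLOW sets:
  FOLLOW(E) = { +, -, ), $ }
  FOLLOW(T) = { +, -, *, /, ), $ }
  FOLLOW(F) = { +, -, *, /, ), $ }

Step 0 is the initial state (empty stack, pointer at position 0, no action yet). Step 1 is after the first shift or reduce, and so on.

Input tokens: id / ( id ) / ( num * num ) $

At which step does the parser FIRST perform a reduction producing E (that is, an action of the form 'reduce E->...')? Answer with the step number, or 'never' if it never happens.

Answer: 9

Derivation:
Step 1: shift id. Stack=[id] ptr=1 lookahead=/ remaining=[/ ( id ) / ( num * num ) $]
Step 2: reduce F->id. Stack=[F] ptr=1 lookahead=/ remaining=[/ ( id ) / ( num * num ) $]
Step 3: reduce T->F. Stack=[T] ptr=1 lookahead=/ remaining=[/ ( id ) / ( num * num ) $]
Step 4: shift /. Stack=[T /] ptr=2 lookahead=( remaining=[( id ) / ( num * num ) $]
Step 5: shift (. Stack=[T / (] ptr=3 lookahead=id remaining=[id ) / ( num * num ) $]
Step 6: shift id. Stack=[T / ( id] ptr=4 lookahead=) remaining=[) / ( num * num ) $]
Step 7: reduce F->id. Stack=[T / ( F] ptr=4 lookahead=) remaining=[) / ( num * num ) $]
Step 8: reduce T->F. Stack=[T / ( T] ptr=4 lookahead=) remaining=[) / ( num * num ) $]
Step 9: reduce E->T. Stack=[T / ( E] ptr=4 lookahead=) remaining=[) / ( num * num ) $]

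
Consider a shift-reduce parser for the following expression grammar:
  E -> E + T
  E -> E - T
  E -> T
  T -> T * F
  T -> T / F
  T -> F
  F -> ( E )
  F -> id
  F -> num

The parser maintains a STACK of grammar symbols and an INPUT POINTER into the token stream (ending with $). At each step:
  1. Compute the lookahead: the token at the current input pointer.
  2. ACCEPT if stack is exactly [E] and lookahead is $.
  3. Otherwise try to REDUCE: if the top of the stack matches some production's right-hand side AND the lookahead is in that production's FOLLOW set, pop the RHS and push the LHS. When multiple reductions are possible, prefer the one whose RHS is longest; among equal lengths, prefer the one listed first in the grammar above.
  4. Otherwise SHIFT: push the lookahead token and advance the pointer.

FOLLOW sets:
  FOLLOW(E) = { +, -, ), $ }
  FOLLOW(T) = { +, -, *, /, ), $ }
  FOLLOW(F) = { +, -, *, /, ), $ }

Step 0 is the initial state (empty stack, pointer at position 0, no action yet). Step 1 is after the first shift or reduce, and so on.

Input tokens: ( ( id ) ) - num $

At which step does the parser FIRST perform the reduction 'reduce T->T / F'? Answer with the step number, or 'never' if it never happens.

Step 1: shift (. Stack=[(] ptr=1 lookahead=( remaining=[( id ) ) - num $]
Step 2: shift (. Stack=[( (] ptr=2 lookahead=id remaining=[id ) ) - num $]
Step 3: shift id. Stack=[( ( id] ptr=3 lookahead=) remaining=[) ) - num $]
Step 4: reduce F->id. Stack=[( ( F] ptr=3 lookahead=) remaining=[) ) - num $]
Step 5: reduce T->F. Stack=[( ( T] ptr=3 lookahead=) remaining=[) ) - num $]
Step 6: reduce E->T. Stack=[( ( E] ptr=3 lookahead=) remaining=[) ) - num $]
Step 7: shift ). Stack=[( ( E )] ptr=4 lookahead=) remaining=[) - num $]
Step 8: reduce F->( E ). Stack=[( F] ptr=4 lookahead=) remaining=[) - num $]
Step 9: reduce T->F. Stack=[( T] ptr=4 lookahead=) remaining=[) - num $]
Step 10: reduce E->T. Stack=[( E] ptr=4 lookahead=) remaining=[) - num $]
Step 11: shift ). Stack=[( E )] ptr=5 lookahead=- remaining=[- num $]
Step 12: reduce F->( E ). Stack=[F] ptr=5 lookahead=- remaining=[- num $]
Step 13: reduce T->F. Stack=[T] ptr=5 lookahead=- remaining=[- num $]
Step 14: reduce E->T. Stack=[E] ptr=5 lookahead=- remaining=[- num $]
Step 15: shift -. Stack=[E -] ptr=6 lookahead=num remaining=[num $]
Step 16: shift num. Stack=[E - num] ptr=7 lookahead=$ remaining=[$]
Step 17: reduce F->num. Stack=[E - F] ptr=7 lookahead=$ remaining=[$]
Step 18: reduce T->F. Stack=[E - T] ptr=7 lookahead=$ remaining=[$]
Step 19: reduce E->E - T. Stack=[E] ptr=7 lookahead=$ remaining=[$]
Step 20: accept. Stack=[E] ptr=7 lookahead=$ remaining=[$]

Answer: never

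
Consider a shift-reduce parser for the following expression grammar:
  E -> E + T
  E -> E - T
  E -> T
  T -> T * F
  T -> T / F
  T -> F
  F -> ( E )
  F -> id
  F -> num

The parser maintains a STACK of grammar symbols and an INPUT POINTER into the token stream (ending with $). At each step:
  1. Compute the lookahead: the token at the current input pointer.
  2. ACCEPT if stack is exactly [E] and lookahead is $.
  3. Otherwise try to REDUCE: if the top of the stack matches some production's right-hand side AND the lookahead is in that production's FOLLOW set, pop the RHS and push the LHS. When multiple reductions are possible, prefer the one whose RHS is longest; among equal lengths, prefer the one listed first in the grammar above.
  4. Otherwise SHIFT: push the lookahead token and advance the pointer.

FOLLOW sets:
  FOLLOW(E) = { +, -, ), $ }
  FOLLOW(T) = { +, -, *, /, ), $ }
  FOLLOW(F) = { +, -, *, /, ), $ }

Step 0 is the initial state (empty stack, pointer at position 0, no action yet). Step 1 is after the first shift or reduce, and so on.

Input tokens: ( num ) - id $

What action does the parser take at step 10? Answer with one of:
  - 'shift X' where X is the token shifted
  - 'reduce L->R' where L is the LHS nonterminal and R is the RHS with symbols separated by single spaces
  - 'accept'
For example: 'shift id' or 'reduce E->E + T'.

Step 1: shift (. Stack=[(] ptr=1 lookahead=num remaining=[num ) - id $]
Step 2: shift num. Stack=[( num] ptr=2 lookahead=) remaining=[) - id $]
Step 3: reduce F->num. Stack=[( F] ptr=2 lookahead=) remaining=[) - id $]
Step 4: reduce T->F. Stack=[( T] ptr=2 lookahead=) remaining=[) - id $]
Step 5: reduce E->T. Stack=[( E] ptr=2 lookahead=) remaining=[) - id $]
Step 6: shift ). Stack=[( E )] ptr=3 lookahead=- remaining=[- id $]
Step 7: reduce F->( E ). Stack=[F] ptr=3 lookahead=- remaining=[- id $]
Step 8: reduce T->F. Stack=[T] ptr=3 lookahead=- remaining=[- id $]
Step 9: reduce E->T. Stack=[E] ptr=3 lookahead=- remaining=[- id $]
Step 10: shift -. Stack=[E -] ptr=4 lookahead=id remaining=[id $]

Answer: shift -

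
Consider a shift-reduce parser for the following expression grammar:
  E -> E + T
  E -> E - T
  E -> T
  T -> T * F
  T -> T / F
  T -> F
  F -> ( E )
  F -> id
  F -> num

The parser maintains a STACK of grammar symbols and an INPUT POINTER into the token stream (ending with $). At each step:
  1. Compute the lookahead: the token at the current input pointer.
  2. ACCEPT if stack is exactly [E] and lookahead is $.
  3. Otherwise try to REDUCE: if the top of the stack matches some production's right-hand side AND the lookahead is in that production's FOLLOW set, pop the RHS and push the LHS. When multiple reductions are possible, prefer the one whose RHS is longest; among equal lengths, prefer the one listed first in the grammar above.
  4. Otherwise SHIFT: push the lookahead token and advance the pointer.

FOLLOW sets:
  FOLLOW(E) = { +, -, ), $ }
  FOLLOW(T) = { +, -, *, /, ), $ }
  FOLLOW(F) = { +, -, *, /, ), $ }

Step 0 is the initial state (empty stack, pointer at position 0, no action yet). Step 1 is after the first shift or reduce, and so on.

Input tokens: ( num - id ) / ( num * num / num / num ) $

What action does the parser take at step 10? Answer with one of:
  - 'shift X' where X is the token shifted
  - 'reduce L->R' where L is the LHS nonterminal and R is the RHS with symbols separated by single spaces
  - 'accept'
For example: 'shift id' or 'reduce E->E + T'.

Step 1: shift (. Stack=[(] ptr=1 lookahead=num remaining=[num - id ) / ( num * num / num / num ) $]
Step 2: shift num. Stack=[( num] ptr=2 lookahead=- remaining=[- id ) / ( num * num / num / num ) $]
Step 3: reduce F->num. Stack=[( F] ptr=2 lookahead=- remaining=[- id ) / ( num * num / num / num ) $]
Step 4: reduce T->F. Stack=[( T] ptr=2 lookahead=- remaining=[- id ) / ( num * num / num / num ) $]
Step 5: reduce E->T. Stack=[( E] ptr=2 lookahead=- remaining=[- id ) / ( num * num / num / num ) $]
Step 6: shift -. Stack=[( E -] ptr=3 lookahead=id remaining=[id ) / ( num * num / num / num ) $]
Step 7: shift id. Stack=[( E - id] ptr=4 lookahead=) remaining=[) / ( num * num / num / num ) $]
Step 8: reduce F->id. Stack=[( E - F] ptr=4 lookahead=) remaining=[) / ( num * num / num / num ) $]
Step 9: reduce T->F. Stack=[( E - T] ptr=4 lookahead=) remaining=[) / ( num * num / num / num ) $]
Step 10: reduce E->E - T. Stack=[( E] ptr=4 lookahead=) remaining=[) / ( num * num / num / num ) $]

Answer: reduce E->E - T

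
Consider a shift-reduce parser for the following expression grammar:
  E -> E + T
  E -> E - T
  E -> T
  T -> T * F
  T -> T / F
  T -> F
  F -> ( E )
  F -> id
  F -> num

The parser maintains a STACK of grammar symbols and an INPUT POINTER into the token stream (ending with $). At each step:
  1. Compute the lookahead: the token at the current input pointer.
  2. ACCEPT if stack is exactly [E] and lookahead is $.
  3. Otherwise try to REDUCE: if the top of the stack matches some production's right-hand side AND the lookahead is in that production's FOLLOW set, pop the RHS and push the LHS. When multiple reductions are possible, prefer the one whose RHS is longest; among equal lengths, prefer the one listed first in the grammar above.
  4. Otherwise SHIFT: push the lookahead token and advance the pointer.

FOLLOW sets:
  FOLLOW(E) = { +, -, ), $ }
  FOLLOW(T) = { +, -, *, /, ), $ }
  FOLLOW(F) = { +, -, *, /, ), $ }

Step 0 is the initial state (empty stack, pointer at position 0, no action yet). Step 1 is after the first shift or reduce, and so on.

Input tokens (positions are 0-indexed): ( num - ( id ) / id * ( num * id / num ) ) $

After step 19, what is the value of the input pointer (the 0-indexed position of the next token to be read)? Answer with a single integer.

Answer: 9

Derivation:
Step 1: shift (. Stack=[(] ptr=1 lookahead=num remaining=[num - ( id ) / id * ( num * id / num ) ) $]
Step 2: shift num. Stack=[( num] ptr=2 lookahead=- remaining=[- ( id ) / id * ( num * id / num ) ) $]
Step 3: reduce F->num. Stack=[( F] ptr=2 lookahead=- remaining=[- ( id ) / id * ( num * id / num ) ) $]
Step 4: reduce T->F. Stack=[( T] ptr=2 lookahead=- remaining=[- ( id ) / id * ( num * id / num ) ) $]
Step 5: reduce E->T. Stack=[( E] ptr=2 lookahead=- remaining=[- ( id ) / id * ( num * id / num ) ) $]
Step 6: shift -. Stack=[( E -] ptr=3 lookahead=( remaining=[( id ) / id * ( num * id / num ) ) $]
Step 7: shift (. Stack=[( E - (] ptr=4 lookahead=id remaining=[id ) / id * ( num * id / num ) ) $]
Step 8: shift id. Stack=[( E - ( id] ptr=5 lookahead=) remaining=[) / id * ( num * id / num ) ) $]
Step 9: reduce F->id. Stack=[( E - ( F] ptr=5 lookahead=) remaining=[) / id * ( num * id / num ) ) $]
Step 10: reduce T->F. Stack=[( E - ( T] ptr=5 lookahead=) remaining=[) / id * ( num * id / num ) ) $]
Step 11: reduce E->T. Stack=[( E - ( E] ptr=5 lookahead=) remaining=[) / id * ( num * id / num ) ) $]
Step 12: shift ). Stack=[( E - ( E )] ptr=6 lookahead=/ remaining=[/ id * ( num * id / num ) ) $]
Step 13: reduce F->( E ). Stack=[( E - F] ptr=6 lookahead=/ remaining=[/ id * ( num * id / num ) ) $]
Step 14: reduce T->F. Stack=[( E - T] ptr=6 lookahead=/ remaining=[/ id * ( num * id / num ) ) $]
Step 15: shift /. Stack=[( E - T /] ptr=7 lookahead=id remaining=[id * ( num * id / num ) ) $]
Step 16: shift id. Stack=[( E - T / id] ptr=8 lookahead=* remaining=[* ( num * id / num ) ) $]
Step 17: reduce F->id. Stack=[( E - T / F] ptr=8 lookahead=* remaining=[* ( num * id / num ) ) $]
Step 18: reduce T->T / F. Stack=[( E - T] ptr=8 lookahead=* remaining=[* ( num * id / num ) ) $]
Step 19: shift *. Stack=[( E - T *] ptr=9 lookahead=( remaining=[( num * id / num ) ) $]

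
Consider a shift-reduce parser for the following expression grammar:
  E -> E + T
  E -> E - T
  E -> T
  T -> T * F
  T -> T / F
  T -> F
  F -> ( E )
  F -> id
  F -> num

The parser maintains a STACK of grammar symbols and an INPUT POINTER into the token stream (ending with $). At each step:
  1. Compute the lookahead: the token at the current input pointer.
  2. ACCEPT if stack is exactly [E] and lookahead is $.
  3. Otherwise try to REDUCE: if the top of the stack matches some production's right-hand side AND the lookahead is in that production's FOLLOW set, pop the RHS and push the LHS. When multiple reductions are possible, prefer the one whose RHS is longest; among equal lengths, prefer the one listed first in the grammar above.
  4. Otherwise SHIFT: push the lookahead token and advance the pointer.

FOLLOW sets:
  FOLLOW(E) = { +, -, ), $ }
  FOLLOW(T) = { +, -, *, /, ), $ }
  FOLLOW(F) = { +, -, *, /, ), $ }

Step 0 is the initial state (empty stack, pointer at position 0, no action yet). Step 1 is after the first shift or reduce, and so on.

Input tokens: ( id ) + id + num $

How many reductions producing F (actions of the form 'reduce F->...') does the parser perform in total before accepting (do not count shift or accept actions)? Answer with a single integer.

Step 1: shift (. Stack=[(] ptr=1 lookahead=id remaining=[id ) + id + num $]
Step 2: shift id. Stack=[( id] ptr=2 lookahead=) remaining=[) + id + num $]
Step 3: reduce F->id. Stack=[( F] ptr=2 lookahead=) remaining=[) + id + num $]
Step 4: reduce T->F. Stack=[( T] ptr=2 lookahead=) remaining=[) + id + num $]
Step 5: reduce E->T. Stack=[( E] ptr=2 lookahead=) remaining=[) + id + num $]
Step 6: shift ). Stack=[( E )] ptr=3 lookahead=+ remaining=[+ id + num $]
Step 7: reduce F->( E ). Stack=[F] ptr=3 lookahead=+ remaining=[+ id + num $]
Step 8: reduce T->F. Stack=[T] ptr=3 lookahead=+ remaining=[+ id + num $]
Step 9: reduce E->T. Stack=[E] ptr=3 lookahead=+ remaining=[+ id + num $]
Step 10: shift +. Stack=[E +] ptr=4 lookahead=id remaining=[id + num $]
Step 11: shift id. Stack=[E + id] ptr=5 lookahead=+ remaining=[+ num $]
Step 12: reduce F->id. Stack=[E + F] ptr=5 lookahead=+ remaining=[+ num $]
Step 13: reduce T->F. Stack=[E + T] ptr=5 lookahead=+ remaining=[+ num $]
Step 14: reduce E->E + T. Stack=[E] ptr=5 lookahead=+ remaining=[+ num $]
Step 15: shift +. Stack=[E +] ptr=6 lookahead=num remaining=[num $]
Step 16: shift num. Stack=[E + num] ptr=7 lookahead=$ remaining=[$]
Step 17: reduce F->num. Stack=[E + F] ptr=7 lookahead=$ remaining=[$]
Step 18: reduce T->F. Stack=[E + T] ptr=7 lookahead=$ remaining=[$]
Step 19: reduce E->E + T. Stack=[E] ptr=7 lookahead=$ remaining=[$]
Step 20: accept. Stack=[E] ptr=7 lookahead=$ remaining=[$]

Answer: 4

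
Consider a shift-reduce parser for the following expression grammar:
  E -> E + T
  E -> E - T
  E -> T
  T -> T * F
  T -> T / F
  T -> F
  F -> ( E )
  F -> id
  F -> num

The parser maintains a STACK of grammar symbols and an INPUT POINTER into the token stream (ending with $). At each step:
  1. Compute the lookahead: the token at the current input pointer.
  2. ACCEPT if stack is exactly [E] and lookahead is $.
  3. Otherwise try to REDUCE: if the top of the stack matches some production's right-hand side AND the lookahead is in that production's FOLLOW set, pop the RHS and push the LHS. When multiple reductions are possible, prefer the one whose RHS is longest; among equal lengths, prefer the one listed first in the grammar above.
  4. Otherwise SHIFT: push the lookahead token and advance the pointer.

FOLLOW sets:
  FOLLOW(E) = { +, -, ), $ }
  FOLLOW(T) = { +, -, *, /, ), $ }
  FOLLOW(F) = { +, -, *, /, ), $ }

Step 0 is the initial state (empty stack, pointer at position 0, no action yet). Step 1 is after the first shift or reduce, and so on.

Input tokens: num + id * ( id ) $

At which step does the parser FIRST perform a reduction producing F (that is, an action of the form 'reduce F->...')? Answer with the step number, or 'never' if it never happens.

Step 1: shift num. Stack=[num] ptr=1 lookahead=+ remaining=[+ id * ( id ) $]
Step 2: reduce F->num. Stack=[F] ptr=1 lookahead=+ remaining=[+ id * ( id ) $]

Answer: 2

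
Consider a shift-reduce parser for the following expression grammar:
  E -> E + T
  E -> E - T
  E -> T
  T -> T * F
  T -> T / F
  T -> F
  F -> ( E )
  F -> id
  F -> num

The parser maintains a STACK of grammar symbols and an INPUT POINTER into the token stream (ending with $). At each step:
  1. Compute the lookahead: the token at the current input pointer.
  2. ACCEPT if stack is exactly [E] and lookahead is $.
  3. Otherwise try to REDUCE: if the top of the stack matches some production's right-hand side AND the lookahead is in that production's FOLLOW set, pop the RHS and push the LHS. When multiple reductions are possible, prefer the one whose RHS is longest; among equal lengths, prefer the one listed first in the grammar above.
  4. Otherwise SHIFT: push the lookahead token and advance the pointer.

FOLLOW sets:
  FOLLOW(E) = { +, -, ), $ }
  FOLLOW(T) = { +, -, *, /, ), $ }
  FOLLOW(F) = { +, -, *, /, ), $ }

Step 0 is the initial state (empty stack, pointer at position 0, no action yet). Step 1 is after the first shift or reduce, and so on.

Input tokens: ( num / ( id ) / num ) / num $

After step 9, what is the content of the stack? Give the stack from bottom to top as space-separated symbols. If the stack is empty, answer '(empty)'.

Answer: ( T / ( T

Derivation:
Step 1: shift (. Stack=[(] ptr=1 lookahead=num remaining=[num / ( id ) / num ) / num $]
Step 2: shift num. Stack=[( num] ptr=2 lookahead=/ remaining=[/ ( id ) / num ) / num $]
Step 3: reduce F->num. Stack=[( F] ptr=2 lookahead=/ remaining=[/ ( id ) / num ) / num $]
Step 4: reduce T->F. Stack=[( T] ptr=2 lookahead=/ remaining=[/ ( id ) / num ) / num $]
Step 5: shift /. Stack=[( T /] ptr=3 lookahead=( remaining=[( id ) / num ) / num $]
Step 6: shift (. Stack=[( T / (] ptr=4 lookahead=id remaining=[id ) / num ) / num $]
Step 7: shift id. Stack=[( T / ( id] ptr=5 lookahead=) remaining=[) / num ) / num $]
Step 8: reduce F->id. Stack=[( T / ( F] ptr=5 lookahead=) remaining=[) / num ) / num $]
Step 9: reduce T->F. Stack=[( T / ( T] ptr=5 lookahead=) remaining=[) / num ) / num $]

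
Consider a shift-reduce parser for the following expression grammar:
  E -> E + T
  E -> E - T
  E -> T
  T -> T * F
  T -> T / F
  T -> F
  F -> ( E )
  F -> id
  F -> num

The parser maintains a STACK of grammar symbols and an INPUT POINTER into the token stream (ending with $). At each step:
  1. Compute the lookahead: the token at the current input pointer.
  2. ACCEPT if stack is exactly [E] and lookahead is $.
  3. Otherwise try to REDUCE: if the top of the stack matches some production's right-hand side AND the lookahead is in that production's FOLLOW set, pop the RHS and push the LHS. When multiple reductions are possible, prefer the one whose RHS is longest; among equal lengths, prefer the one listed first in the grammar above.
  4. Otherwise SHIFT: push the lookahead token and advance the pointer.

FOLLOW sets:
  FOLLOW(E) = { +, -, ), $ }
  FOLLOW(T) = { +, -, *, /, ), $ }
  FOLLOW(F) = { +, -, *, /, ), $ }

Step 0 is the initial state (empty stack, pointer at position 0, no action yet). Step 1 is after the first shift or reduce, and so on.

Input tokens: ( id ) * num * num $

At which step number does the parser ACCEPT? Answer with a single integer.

Answer: 18

Derivation:
Step 1: shift (. Stack=[(] ptr=1 lookahead=id remaining=[id ) * num * num $]
Step 2: shift id. Stack=[( id] ptr=2 lookahead=) remaining=[) * num * num $]
Step 3: reduce F->id. Stack=[( F] ptr=2 lookahead=) remaining=[) * num * num $]
Step 4: reduce T->F. Stack=[( T] ptr=2 lookahead=) remaining=[) * num * num $]
Step 5: reduce E->T. Stack=[( E] ptr=2 lookahead=) remaining=[) * num * num $]
Step 6: shift ). Stack=[( E )] ptr=3 lookahead=* remaining=[* num * num $]
Step 7: reduce F->( E ). Stack=[F] ptr=3 lookahead=* remaining=[* num * num $]
Step 8: reduce T->F. Stack=[T] ptr=3 lookahead=* remaining=[* num * num $]
Step 9: shift *. Stack=[T *] ptr=4 lookahead=num remaining=[num * num $]
Step 10: shift num. Stack=[T * num] ptr=5 lookahead=* remaining=[* num $]
Step 11: reduce F->num. Stack=[T * F] ptr=5 lookahead=* remaining=[* num $]
Step 12: reduce T->T * F. Stack=[T] ptr=5 lookahead=* remaining=[* num $]
Step 13: shift *. Stack=[T *] ptr=6 lookahead=num remaining=[num $]
Step 14: shift num. Stack=[T * num] ptr=7 lookahead=$ remaining=[$]
Step 15: reduce F->num. Stack=[T * F] ptr=7 lookahead=$ remaining=[$]
Step 16: reduce T->T * F. Stack=[T] ptr=7 lookahead=$ remaining=[$]
Step 17: reduce E->T. Stack=[E] ptr=7 lookahead=$ remaining=[$]
Step 18: accept. Stack=[E] ptr=7 lookahead=$ remaining=[$]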